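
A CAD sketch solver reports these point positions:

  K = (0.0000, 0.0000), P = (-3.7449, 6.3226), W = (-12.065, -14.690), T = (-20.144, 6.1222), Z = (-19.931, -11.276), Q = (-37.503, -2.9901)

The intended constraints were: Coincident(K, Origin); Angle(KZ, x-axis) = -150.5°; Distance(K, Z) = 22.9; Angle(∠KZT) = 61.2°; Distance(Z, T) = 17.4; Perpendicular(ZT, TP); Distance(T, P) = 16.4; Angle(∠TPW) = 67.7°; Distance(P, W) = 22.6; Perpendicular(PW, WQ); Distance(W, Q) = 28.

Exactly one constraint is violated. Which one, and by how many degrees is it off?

Perpendicular(PW, WQ) — off by 3.10°.

K = (0.00, 0.00) ✓; KZ at -150.5° ✓; |KZ| = 22.90 ✓; ∠KZT = 61.20° ✓; |ZT| = 17.40 ✓; ∠(ZT, TP) = 90.00° ✓; |TP| = 16.40 ✓; ∠TPW = 67.70° ✓; |PW| = 22.60 ✓; ∠(PW, WQ) = 93.10° ✗; |WQ| = 28.00 ✓.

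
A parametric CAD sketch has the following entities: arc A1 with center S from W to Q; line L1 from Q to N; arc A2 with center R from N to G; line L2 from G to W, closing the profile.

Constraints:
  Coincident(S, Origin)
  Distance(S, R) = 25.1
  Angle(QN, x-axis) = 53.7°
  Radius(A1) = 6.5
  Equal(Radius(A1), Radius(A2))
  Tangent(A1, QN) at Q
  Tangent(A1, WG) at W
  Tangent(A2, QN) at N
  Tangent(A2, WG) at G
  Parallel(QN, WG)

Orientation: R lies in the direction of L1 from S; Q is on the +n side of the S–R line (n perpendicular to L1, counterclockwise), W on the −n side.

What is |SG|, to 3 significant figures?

25.9

Tangency of A1 to both parallel lines with radius 6.5 puts Q and W at S ± 6.5·n: Q = (-5.24, 3.85), W = (5.24, -3.85). Equal radii place N and G the same way about R: N = R + 6.5·n = (9.62, 24.1), G = R − 6.5·n = (20.1, 16.4). Then |SG| = |G − S| = 25.9.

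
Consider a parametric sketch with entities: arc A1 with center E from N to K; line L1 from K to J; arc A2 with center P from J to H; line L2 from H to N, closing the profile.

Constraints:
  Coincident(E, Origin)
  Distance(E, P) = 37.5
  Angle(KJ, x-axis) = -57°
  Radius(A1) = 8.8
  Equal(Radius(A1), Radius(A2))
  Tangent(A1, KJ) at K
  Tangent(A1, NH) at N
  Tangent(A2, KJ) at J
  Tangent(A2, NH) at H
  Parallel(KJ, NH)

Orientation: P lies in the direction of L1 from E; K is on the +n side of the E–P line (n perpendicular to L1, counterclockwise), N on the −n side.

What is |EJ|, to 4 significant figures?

38.52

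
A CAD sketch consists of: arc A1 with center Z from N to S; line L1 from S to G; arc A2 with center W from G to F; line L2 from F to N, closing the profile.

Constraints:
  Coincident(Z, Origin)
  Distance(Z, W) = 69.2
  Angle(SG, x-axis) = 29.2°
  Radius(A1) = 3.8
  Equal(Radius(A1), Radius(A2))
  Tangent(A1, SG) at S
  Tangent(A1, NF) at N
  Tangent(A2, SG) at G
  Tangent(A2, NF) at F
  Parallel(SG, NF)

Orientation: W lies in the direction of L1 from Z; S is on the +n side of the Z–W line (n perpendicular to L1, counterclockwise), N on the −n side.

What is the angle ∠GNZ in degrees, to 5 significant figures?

83.733°

The slot axis is L1's direction at 29.2°, so u = (cos 29.2°, sin 29.2°) = (0.87292, 0.48786) and n = (−sin 29.2°, cos 29.2°) = (-0.48786, 0.87292). Z is at the origin and W lies 69.2 along u from Z, so W = 69.2·u = (60.406, 33.760). Tangency of A1 to both parallel lines with radius 3.8 puts S and N at Z ± 3.8·n: S = (-1.8539, 3.3171), N = (1.8539, -3.3171). Equal radii place G and F the same way about W: G = W + 3.8·n = (58.552, 37.077), F = W − 3.8·n = (62.260, 30.443). Then cos ∠GNZ = NG·NZ / (|NG||NZ|), giving 83.733°.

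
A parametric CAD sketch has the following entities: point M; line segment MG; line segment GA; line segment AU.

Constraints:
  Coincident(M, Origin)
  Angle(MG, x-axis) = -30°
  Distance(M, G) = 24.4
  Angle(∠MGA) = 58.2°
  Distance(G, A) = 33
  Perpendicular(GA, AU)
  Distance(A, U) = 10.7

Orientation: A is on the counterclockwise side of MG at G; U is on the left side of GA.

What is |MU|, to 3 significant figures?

22.5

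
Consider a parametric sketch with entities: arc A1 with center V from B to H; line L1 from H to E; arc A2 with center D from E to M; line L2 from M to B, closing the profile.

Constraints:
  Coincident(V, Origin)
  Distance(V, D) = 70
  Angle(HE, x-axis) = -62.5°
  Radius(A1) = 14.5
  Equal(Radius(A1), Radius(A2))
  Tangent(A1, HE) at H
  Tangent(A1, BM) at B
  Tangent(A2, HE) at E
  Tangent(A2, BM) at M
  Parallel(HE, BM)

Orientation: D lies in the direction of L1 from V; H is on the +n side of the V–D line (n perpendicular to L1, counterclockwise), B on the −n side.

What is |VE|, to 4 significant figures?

71.49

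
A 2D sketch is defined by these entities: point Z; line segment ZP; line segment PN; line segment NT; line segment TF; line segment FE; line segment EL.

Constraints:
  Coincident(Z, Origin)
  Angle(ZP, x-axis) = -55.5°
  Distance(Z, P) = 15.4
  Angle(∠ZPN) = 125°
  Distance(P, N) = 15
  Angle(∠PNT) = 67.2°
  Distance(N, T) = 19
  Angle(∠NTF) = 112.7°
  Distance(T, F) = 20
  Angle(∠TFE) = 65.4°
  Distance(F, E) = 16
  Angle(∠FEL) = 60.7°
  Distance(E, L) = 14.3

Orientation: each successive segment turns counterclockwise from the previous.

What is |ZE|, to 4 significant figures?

10.17

Z is at the origin; ZP runs at -55.5° with length 15.4, so P = (8.723, -12.69). ∠ZPN = 125.0° gives PN at -0.5000° from the x-axis; with |PN| = 15.0, N = (23.72, -12.82). ∠PNT = 67.2° gives NT at 112.3° from the x-axis; with |NT| = 19.0, T = (16.51, 4.757). ∠NTF = 112.7° gives TF at 179.6° from the x-axis; with |TF| = 20.0, F = (-3.487, 4.896). ∠TFE = 65.4° gives FE at -65.80° from the x-axis; with |FE| = 16.0, E = (3.072, -9.698). Then |ZE| = |E − Z| = 10.17.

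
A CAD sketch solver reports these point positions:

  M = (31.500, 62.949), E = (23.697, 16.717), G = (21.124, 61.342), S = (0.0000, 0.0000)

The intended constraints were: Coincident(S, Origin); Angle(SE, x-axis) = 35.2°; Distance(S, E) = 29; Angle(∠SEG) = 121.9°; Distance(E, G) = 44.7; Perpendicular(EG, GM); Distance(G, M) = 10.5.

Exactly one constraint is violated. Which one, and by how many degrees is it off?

Perpendicular(EG, GM) — off by 5.50°.

S = (0.00, 0.00) ✓; SE at 35.20° ✓; |SE| = 29.00 ✓; ∠SEG = 121.9° ✓; |EG| = 44.70 ✓; ∠(EG, GM) = 84.50° ✗; |GM| = 10.50 ✓.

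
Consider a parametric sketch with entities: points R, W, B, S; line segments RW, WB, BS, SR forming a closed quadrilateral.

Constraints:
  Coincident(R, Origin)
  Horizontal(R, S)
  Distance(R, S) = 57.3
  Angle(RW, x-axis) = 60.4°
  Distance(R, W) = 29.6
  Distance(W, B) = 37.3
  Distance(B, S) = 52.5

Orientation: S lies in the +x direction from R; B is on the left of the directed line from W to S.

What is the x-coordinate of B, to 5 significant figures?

42.603

Checks: |WB| = 37.30 ✓; |BS| = 52.50 ✓.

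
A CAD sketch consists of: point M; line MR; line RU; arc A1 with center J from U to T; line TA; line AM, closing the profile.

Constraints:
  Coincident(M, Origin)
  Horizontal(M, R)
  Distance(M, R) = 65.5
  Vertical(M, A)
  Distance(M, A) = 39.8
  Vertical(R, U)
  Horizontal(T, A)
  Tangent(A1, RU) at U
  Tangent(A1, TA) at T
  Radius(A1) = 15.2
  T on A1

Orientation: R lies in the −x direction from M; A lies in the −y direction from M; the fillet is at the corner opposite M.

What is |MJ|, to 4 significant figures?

55.99

M is at the origin; M and R share the same y with |MR| = 65.5 and R on the −x side, so R = (-65.50, 0.000). MA is vertical with |MA| = 39.8 and A on the −y side, so A = (0.000, -39.80). The virtual corner opposite M is at (-65.50, -39.80). Tangency of A1 to RU means the radius JU is perpendicular to RU and tangency of A1 to TA means the radius JT is perpendicular to TA, with radius 15.2, so the center J sits 15.2 in from both sides at J = (-50.30, -24.60). Then |MJ| = |J − M| = 55.99.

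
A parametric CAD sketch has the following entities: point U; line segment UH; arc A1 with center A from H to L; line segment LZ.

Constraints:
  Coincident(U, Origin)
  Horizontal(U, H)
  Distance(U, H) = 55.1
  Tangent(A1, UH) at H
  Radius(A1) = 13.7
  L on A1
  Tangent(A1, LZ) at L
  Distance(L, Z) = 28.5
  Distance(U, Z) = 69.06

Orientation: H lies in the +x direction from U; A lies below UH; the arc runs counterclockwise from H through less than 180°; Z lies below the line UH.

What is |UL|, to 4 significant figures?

46.13

Checks: |AL| = 13.70 ✓; ∠(AL, LZ) = 90.00° ✓; |LZ| = 28.50 ✓; |UZ| = 69.06 ✓.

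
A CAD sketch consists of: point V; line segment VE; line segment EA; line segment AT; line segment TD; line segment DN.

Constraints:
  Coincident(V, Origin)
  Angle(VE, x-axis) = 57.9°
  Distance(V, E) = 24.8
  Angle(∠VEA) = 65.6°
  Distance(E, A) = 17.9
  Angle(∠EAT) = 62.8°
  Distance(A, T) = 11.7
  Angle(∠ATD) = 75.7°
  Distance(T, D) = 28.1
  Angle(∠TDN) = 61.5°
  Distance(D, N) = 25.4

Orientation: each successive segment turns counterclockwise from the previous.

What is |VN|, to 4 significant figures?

39.82

∠ATD = 75.7° gives TD at 33.80° from the x-axis; with |TD| = 28.1, D = (22.70, 28.01). ∠TDN = 61.5° gives DN at 152.3° from the x-axis; with |DN| = 25.4, N = (0.2073, 39.82). Then |VN| = |N − V| = 39.82.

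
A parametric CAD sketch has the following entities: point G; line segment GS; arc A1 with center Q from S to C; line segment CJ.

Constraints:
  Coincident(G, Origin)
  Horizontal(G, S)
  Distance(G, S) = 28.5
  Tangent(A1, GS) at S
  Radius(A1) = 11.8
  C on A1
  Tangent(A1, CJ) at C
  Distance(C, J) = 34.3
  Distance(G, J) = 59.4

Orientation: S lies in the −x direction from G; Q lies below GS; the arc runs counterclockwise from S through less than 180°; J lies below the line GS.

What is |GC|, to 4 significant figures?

42.34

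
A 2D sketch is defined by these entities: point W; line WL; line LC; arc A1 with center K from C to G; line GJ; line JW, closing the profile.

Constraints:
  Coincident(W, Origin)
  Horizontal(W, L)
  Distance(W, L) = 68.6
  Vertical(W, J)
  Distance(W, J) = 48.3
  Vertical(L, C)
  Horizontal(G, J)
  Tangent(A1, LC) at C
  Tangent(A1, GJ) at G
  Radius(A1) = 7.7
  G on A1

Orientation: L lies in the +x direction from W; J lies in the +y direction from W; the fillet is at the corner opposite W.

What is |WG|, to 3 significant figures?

77.7

W is at the origin; W and L share the same y with |WL| = 68.6 and L on the +x side, so L = (68.6, 0.00). W and J share the same x with |WJ| = 48.3 and J on the +y side, so J = (0.00, 48.3). The virtual corner opposite W is at (68.6, 48.3). The tangent condition forces KC to be normal to LC and the tangent condition forces KG to be normal to GJ, with radius 7.7, so the center K sits 7.7 in from both sides at K = (60.9, 40.6). That places the tangent points at C = (68.6, 40.6) on LC and G = (60.9, 48.3) on GJ. Then |WG| = |G − W| = 77.7.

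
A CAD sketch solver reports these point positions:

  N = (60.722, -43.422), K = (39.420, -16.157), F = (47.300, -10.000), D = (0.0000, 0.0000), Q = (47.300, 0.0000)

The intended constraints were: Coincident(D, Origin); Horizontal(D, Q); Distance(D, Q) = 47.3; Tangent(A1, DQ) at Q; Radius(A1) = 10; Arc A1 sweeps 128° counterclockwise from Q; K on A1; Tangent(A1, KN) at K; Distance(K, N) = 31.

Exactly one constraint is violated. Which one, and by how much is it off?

Distance(K, N) = 31 — off by 3.60.

D = (0.00, 0.00) ✓; D.y = 0.00, Q.y = 0.00 ✓; |DQ| = 47.30 ✓; ∠(FQ, QD) = 90.00° ✓; |FQ| = 10.00 ✓; bearing(F→K) − bearing(F→Q) = 128.0° ✓; |FK| = 10.00 ✓; ∠(FK, KN) = 90.00° ✓; |KN| = 34.60 ✗.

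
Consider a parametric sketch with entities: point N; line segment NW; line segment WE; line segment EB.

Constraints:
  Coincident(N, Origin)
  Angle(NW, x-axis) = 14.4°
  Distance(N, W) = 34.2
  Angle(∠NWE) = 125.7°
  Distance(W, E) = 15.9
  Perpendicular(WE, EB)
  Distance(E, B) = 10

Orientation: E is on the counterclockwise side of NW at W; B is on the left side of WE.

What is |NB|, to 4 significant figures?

40.02

∠NWE = 125.7°, so WE runs at 14.4° + (180° − 125.7°) = 68.70° from the x-axis; with |WE| = 15.9, E = W + 15.9·(cos 68.70°, sin 68.70°) = (38.90, 23.32). The perpendicularity gives EB at right angles to WE; with |EB| = 10.0 on the left of WE, B = E + 10.0·(-0.9317, 0.3633) = (29.58, 26.95). Then |NB| = |B − N| = 40.02.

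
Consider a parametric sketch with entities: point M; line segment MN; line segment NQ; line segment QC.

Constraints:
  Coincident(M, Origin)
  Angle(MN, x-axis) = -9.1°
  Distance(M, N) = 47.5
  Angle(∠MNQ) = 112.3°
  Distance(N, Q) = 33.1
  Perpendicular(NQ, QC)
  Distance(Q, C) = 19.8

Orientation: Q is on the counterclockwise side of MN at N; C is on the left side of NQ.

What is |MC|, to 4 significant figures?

56.54

M is at the origin; MN runs at -9.1° with length 47.5, so N = 47.5·(cos -9.1°, sin -9.1°) = (46.90, -7.513). ∠MNQ = 112.3°, so NQ runs at -9.1° + (180° − 112.3°) = 58.60° from the x-axis; with |NQ| = 33.1, Q = N + 33.1·(cos 58.60°, sin 58.60°) = (64.15, 20.74). NQ ⟂ QC; with |QC| = 19.8 on the left of NQ, C = Q + 19.8·(-0.8536, 0.5210) = (47.25, 31.06). Then |MC| = |C − M| = 56.54.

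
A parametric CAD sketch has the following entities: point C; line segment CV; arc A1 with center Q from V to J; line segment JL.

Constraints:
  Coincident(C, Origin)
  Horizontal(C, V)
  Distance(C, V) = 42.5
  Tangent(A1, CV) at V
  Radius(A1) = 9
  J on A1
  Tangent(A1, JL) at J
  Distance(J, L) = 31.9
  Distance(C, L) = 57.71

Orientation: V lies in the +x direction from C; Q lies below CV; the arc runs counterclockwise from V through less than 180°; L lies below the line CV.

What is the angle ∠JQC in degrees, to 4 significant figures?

22.63°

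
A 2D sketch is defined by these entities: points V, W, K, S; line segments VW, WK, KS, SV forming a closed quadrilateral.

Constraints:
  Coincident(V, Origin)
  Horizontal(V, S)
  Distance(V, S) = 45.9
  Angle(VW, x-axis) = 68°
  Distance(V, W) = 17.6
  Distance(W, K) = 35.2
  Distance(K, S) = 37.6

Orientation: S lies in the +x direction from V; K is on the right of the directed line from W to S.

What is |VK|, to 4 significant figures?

22.46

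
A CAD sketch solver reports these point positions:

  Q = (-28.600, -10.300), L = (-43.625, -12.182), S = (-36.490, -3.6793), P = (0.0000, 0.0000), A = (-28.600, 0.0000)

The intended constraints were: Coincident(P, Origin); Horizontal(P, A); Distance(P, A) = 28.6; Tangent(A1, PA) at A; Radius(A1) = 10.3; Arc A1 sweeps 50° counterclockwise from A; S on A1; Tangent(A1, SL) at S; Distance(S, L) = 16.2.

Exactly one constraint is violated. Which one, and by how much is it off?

Distance(S, L) = 16.2 — off by 5.10.

P = (0.00, 0.00) ✓; P.y = 0.00, A.y = 0.00 ✓; |PA| = 28.60 ✓; ∠(QA, AP) = 90.00° ✓; |QA| = 10.30 ✓; bearing(Q→S) − bearing(Q→A) = 50.00° ✓; |QS| = 10.30 ✓; ∠(QS, SL) = 90.00° ✓; |SL| = 11.10 ✗.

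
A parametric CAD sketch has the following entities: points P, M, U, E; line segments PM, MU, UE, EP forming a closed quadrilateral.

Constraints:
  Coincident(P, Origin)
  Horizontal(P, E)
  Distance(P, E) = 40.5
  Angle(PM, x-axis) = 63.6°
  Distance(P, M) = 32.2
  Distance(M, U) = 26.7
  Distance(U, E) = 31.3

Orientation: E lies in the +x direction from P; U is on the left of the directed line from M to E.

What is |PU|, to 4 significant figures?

51.50

P is at the origin; P and E share the same y with |PE| = 40.5 and E in +x, so E = (40.5, 0). PM runs at 63.6° with |PM| = 32.2, so M = (14.32, 28.84). U is determined by |MU| = 26.7 and |UE| = 31.3 together: it lies at the intersection of circle(M, 26.7) and circle(E, 31.3). With |ME| = 38.95, the foot of the radical line on ME is 16.05 from M and the perpendicular offset is √(26.7² − 16.05²) = 21.34. Taking the left-of-ME solution: U = (40.90, 31.30).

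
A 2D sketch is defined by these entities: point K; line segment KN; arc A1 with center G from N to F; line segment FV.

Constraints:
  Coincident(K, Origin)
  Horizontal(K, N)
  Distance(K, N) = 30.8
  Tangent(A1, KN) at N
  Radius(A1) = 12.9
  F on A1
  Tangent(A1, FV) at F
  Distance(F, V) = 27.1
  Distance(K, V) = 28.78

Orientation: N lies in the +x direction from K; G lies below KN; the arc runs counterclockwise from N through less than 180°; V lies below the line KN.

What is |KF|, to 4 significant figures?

20.87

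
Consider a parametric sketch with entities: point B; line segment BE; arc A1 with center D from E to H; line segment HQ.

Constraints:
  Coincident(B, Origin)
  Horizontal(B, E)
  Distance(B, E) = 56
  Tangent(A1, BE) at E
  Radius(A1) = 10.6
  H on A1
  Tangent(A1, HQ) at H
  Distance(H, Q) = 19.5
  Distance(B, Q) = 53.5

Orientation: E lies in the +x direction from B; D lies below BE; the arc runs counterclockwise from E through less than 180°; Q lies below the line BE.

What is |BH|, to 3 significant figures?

46.5

Checks: B.y = 0.00, E.y = 0.00 ✓; |DH| = 10.60 ✓; ∠(DH, HQ) = 90.00° ✓; |HQ| = 19.50 ✓; |BQ| = 53.50 ✓.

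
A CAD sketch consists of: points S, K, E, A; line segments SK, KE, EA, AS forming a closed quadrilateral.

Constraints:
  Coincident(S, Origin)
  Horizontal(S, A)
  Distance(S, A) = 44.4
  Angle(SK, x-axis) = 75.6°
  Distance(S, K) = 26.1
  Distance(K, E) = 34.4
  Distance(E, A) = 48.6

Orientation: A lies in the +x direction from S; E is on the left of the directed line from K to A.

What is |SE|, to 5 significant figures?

57.606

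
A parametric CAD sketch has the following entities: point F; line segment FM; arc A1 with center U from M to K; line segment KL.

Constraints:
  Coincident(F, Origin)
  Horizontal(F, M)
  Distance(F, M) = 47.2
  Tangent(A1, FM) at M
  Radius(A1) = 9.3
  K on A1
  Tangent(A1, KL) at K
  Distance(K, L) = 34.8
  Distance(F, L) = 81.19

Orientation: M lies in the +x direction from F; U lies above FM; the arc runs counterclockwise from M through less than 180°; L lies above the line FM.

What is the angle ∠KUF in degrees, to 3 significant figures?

136°

Checks: |UK| = 9.300 ✓; ∠(UK, KL) = 90.00° ✓; |KL| = 34.80 ✓; |FL| = 81.19 ✓.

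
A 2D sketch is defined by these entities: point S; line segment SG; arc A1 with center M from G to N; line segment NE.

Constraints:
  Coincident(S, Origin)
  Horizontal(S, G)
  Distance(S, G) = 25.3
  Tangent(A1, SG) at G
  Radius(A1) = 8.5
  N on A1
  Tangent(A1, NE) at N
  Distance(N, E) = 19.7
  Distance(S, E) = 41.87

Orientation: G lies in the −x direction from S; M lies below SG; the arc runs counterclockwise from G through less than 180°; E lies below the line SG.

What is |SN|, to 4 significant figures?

35.14

Checks: |MN| = 8.500 ✓; ∠(MN, NE) = 90.00° ✓; |NE| = 19.70 ✓; |SE| = 41.87 ✓.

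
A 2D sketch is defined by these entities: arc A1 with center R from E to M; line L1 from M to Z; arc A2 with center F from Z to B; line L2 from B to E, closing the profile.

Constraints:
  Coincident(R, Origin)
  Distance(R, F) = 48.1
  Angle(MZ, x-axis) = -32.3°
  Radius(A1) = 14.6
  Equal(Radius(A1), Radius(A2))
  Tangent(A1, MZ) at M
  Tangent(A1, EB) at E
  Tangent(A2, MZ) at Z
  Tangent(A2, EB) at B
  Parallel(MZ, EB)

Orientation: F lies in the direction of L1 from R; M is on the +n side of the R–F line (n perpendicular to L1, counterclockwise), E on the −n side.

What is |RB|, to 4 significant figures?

50.27

Tangency of A1 to both parallel lines with radius 14.6 puts M and E at R ± 14.6·n: M = (7.802, 12.34), E = (-7.802, -12.34). Equal radii place Z and B the same way about F: Z = F + 14.6·n = (48.46, -13.36), B = F − 14.6·n = (32.86, -38.04). Then |RB| = |B − R| = 50.27.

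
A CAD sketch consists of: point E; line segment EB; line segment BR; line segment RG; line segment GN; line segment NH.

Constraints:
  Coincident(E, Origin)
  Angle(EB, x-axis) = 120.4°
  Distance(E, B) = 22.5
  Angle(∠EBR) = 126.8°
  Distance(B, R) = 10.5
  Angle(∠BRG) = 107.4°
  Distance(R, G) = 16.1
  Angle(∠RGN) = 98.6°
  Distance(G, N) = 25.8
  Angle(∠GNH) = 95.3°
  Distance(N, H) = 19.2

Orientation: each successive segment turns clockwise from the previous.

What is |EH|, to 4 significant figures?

8.897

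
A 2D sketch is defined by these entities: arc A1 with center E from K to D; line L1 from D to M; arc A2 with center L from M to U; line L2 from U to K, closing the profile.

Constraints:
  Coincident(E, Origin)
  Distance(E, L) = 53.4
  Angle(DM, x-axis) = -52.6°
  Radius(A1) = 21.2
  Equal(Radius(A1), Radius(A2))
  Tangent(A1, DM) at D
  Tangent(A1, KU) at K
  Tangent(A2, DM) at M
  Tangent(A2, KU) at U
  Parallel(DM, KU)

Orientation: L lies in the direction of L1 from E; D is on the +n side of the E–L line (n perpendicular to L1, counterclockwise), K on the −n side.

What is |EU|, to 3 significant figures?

57.5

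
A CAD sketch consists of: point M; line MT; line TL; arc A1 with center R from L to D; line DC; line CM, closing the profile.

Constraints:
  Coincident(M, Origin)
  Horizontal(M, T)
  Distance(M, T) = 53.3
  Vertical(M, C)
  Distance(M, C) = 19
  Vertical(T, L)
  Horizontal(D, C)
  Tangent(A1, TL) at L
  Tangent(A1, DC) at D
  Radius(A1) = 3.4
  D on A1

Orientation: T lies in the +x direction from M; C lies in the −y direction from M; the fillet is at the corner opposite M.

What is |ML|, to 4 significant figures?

55.54

M is at the origin; MT is horizontal with |MT| = 53.3 and T on the +x side, so T = (53.30, 0.000). M and C share the same x with |MC| = 19.0 and C on the −y side, so C = (0.000, -19.00). The virtual corner opposite M is at (53.30, -19.00). A1 meets TL tangentially, so RL is at right angles to TL and A1 meets DC tangentially, so RD is at right angles to DC, with radius 3.4, so the center R sits 3.4 in from both sides at R = (49.90, -15.60). That places the tangent points at L = (53.30, -15.60) on TL and D = (49.90, -19.00) on DC. Then |ML| = |L − M| = 55.54.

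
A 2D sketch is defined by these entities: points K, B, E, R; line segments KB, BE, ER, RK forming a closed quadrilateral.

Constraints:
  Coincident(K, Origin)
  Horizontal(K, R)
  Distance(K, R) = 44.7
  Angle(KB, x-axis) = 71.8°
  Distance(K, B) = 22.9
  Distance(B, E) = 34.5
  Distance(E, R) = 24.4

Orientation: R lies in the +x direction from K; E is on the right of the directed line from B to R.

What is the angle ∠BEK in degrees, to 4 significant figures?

41.42°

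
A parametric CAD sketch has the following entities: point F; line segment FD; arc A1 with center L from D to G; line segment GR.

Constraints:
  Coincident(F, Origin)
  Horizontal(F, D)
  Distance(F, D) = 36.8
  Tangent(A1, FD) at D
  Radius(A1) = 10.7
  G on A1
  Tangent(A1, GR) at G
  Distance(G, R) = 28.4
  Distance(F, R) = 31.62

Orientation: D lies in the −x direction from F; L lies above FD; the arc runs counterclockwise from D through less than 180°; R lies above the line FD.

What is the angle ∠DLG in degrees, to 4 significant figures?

57.74°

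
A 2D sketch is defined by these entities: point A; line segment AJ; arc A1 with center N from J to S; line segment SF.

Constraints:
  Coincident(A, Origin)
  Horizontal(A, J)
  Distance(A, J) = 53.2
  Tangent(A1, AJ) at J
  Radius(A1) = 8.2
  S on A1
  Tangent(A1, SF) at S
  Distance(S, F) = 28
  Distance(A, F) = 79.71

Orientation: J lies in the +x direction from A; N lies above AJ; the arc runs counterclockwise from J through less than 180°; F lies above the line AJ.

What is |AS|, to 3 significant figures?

60.4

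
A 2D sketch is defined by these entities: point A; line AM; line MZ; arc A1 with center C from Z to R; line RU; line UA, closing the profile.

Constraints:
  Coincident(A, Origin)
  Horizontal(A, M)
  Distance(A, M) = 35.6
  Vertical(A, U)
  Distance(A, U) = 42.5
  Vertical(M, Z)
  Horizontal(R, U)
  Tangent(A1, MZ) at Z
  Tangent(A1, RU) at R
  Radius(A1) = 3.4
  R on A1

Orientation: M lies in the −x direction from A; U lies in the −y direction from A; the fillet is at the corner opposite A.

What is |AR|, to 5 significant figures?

53.321

A is at the origin; A and M share the same y with |AM| = 35.6 and M on the −x side, so M = (-35.600, 0.0000). A and U share the same x with |AU| = 42.5 and U on the −y side, so U = (0.0000, -42.500). The virtual corner opposite A is at (-35.600, -42.500). Since A1 is tangent to MZ there, CZ ⟂ MZ and tangency of A1 to RU means the radius CR is perpendicular to RU, with radius 3.4, so the center C sits 3.4 in from both sides at C = (-32.200, -39.100). That places the tangent points at Z = (-35.600, -39.100) on MZ and R = (-32.200, -42.500) on RU. Then |AR| = |R − A| = 53.321.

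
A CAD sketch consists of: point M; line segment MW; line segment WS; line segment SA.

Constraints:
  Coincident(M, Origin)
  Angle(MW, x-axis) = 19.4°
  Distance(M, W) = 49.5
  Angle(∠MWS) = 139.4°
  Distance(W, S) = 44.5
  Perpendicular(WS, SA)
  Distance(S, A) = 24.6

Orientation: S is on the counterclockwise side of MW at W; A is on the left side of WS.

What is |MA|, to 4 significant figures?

82.44

M is at the origin; MW runs at 19.4° with length 49.5, so W = 49.5·(cos 19.4°, sin 19.4°) = (46.69, 16.44). ∠MWS = 139.4°, so WS runs at 19.4° + (180° − 139.4°) = 60.00° from the x-axis; with |WS| = 44.5, S = W + 44.5·(cos 60.00°, sin 60.00°) = (68.94, 54.98). The perpendicularity gives SA at right angles to WS; with |SA| = 24.6 on the left of WS, A = S + 24.6·(-0.8660, 0.5000) = (47.64, 67.28). Then |MA| = |A − M| = 82.44.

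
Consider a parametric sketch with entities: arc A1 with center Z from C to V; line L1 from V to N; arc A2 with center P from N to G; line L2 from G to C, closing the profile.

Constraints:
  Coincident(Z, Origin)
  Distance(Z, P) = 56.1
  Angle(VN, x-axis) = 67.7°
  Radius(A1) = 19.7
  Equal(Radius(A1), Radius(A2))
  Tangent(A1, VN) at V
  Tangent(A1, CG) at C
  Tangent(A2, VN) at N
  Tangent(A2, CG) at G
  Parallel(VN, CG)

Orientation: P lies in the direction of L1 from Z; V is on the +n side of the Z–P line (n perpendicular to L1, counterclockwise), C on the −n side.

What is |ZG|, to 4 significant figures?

59.46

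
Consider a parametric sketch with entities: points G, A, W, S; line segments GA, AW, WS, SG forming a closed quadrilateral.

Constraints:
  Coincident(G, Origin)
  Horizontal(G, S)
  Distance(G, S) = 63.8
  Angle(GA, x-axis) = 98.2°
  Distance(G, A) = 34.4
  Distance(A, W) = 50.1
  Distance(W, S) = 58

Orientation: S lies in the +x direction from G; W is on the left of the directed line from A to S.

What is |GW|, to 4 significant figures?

67.54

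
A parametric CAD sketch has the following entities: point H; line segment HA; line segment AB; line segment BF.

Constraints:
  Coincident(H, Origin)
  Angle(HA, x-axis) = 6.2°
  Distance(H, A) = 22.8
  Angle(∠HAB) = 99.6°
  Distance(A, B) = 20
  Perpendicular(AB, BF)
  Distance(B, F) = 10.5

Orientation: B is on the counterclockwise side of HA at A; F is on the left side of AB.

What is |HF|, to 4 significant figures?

26.65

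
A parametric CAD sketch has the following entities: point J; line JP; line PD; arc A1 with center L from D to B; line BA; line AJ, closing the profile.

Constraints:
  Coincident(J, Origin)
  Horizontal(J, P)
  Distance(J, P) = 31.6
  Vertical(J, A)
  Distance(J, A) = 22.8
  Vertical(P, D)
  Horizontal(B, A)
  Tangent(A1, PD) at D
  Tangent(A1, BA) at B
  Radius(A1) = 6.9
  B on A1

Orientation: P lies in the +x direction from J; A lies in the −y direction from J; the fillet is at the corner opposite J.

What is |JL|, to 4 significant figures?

29.38

J and A share the same x with |JA| = 22.8 and A on the −y side, so A = (0.000, -22.80). The virtual corner opposite J is at (31.60, -22.80). A1 meets PD tangentially, so LD is at right angles to PD and the tangent condition forces LB to be normal to BA, with radius 6.9, so the center L sits 6.9 in from both sides at L = (24.70, -15.90). Then |JL| = |L − J| = 29.38.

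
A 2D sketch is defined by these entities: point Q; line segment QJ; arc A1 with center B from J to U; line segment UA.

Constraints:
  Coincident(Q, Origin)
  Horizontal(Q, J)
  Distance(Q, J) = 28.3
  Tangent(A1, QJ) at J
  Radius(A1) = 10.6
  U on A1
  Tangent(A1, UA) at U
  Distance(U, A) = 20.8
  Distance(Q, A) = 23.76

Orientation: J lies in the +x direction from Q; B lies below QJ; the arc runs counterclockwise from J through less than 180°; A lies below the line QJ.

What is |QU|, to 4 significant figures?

19.99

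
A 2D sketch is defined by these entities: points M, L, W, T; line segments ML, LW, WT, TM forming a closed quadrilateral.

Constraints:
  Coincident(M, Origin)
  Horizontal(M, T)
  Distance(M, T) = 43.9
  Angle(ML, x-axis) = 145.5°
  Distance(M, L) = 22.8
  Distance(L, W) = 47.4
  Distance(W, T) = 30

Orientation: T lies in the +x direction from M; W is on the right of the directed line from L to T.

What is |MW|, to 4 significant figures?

24.68

Checks: |LW| = 47.40 ✓; |WT| = 30.00 ✓.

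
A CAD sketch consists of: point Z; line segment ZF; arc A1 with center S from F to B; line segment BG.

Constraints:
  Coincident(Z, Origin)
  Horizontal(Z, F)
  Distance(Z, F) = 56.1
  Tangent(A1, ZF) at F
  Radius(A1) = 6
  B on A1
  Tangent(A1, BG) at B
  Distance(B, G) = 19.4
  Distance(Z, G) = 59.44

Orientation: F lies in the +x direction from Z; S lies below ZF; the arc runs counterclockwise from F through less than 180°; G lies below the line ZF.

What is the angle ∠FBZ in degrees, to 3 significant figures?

122°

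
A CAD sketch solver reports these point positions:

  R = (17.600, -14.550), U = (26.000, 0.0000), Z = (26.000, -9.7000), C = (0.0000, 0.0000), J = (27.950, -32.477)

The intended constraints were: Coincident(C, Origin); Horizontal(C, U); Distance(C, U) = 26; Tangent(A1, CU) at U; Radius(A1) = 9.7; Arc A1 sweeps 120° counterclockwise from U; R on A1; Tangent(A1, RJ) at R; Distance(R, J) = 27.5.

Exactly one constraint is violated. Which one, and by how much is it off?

Distance(R, J) = 27.5 — off by 6.80.

C = (0.00, 0.00) ✓; C.y = 0.00, U.y = 0.00 ✓; |CU| = 26.00 ✓; ∠(ZU, UC) = 90.00° ✓; |ZU| = 9.700 ✓; bearing(Z→R) − bearing(Z→U) = 120.0° ✓; |ZR| = 9.700 ✓; ∠(ZR, RJ) = 90.00° ✓; |RJ| = 20.70 ✗.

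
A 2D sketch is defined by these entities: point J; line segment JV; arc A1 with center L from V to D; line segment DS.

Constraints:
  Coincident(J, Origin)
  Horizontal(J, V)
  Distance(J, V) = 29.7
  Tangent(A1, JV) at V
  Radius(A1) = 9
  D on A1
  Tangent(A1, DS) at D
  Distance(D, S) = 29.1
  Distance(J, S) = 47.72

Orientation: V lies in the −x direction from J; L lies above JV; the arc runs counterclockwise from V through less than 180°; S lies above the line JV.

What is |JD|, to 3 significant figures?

23.6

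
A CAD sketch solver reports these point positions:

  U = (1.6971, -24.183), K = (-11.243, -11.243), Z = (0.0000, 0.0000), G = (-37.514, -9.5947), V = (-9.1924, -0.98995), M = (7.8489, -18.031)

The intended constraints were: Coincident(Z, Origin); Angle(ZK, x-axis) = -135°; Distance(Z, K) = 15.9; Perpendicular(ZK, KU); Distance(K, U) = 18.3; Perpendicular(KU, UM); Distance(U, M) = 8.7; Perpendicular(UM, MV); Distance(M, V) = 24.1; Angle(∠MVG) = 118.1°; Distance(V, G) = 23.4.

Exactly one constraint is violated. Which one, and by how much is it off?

Distance(V, G) = 23.4 — off by 6.20.

Z = (0.00, 0.00) ✓; ZK at -135.0° ✓; |ZK| = 15.90 ✓; ∠(ZK, KU) = 90.00° ✓; |KU| = 18.30 ✓; ∠(KU, UM) = 90.00° ✓; |UM| = 8.700 ✓; ∠(UM, MV) = 90.00° ✓; |MV| = 24.10 ✓; ∠MVG = 118.1° ✓; |VG| = 29.60 ✗.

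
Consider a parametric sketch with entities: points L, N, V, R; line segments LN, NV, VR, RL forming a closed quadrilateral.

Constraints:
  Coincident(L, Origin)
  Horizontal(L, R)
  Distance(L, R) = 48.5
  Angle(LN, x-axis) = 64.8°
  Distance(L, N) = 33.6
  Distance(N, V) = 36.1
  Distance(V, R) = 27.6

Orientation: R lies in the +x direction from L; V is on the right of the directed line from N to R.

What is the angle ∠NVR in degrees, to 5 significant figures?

90.821°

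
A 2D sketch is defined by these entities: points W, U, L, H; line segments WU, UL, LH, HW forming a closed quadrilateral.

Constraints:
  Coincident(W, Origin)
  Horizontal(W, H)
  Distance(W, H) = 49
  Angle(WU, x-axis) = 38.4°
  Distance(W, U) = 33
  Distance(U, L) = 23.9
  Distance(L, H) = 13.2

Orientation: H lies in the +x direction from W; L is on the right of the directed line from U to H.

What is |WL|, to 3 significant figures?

35.9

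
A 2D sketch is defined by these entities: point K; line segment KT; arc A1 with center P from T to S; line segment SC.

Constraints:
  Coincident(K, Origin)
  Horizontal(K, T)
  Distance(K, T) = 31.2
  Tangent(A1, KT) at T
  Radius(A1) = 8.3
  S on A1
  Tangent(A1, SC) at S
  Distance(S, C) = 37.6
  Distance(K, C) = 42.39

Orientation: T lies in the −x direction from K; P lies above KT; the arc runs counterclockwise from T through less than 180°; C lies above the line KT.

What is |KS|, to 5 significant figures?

24.021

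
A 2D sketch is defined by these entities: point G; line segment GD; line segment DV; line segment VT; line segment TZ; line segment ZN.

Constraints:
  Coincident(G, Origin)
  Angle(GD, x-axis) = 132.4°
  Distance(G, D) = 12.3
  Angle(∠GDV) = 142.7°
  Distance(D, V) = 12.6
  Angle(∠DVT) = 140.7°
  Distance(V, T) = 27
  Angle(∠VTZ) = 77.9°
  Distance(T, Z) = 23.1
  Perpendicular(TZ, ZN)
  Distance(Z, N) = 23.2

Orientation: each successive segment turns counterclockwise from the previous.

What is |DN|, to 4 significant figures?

13.42

G is at the origin; GD runs at 132.4° with length 12.3, so D = (-8.294, 9.083). ∠GDV = 142.7° gives DV at 169.7° from the x-axis; with |DV| = 12.6, V = (-20.69, 11.34). ∠DVT = 140.7° gives VT at -151.0° from the x-axis; with |VT| = 27.0, T = (-44.31, -1.754). ∠VTZ = 77.9° gives TZ at -48.90° from the x-axis; with |TZ| = 23.1, Z = (-29.12, -19.16). The perpendicularity gives ZN at right angles to TZ, so ZN runs at 41.10°; with |ZN| = 23.2, N = (-11.64, -3.910). Then |DN| = |N − D| = 13.42.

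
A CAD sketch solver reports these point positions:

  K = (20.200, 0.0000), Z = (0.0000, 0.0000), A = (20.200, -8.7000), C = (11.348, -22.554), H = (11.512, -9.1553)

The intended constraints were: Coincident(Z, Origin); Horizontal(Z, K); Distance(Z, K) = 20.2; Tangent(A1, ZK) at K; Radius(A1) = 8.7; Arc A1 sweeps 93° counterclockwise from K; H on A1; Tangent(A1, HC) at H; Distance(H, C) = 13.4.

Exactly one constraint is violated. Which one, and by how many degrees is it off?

Tangent(A1, HC) at H — off by 3.70°.

Z = (0.00, 0.00) ✓; Z.y = 0.00, K.y = 0.00 ✓; |ZK| = 20.20 ✓; ∠(AK, KZ) = 90.00° ✓; |AK| = 8.700 ✓; bearing(A→H) − bearing(A→K) = 93.00° ✓; |AH| = 8.700 ✓; ∠(AH, HC) = 93.70° ✗; |HC| = 13.40 ✓.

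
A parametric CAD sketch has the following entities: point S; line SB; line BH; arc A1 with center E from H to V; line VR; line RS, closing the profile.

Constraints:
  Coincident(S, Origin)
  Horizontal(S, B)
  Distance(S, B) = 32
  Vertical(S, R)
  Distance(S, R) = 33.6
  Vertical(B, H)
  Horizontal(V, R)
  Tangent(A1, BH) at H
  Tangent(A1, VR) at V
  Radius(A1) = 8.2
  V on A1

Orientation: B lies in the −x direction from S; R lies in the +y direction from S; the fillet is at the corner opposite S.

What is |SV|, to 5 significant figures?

41.175

S is at the origin; S and B share the same y with |SB| = 32.0 and B on the −x side, so B = (-32.000, 0.0000). S and R share the same x with |SR| = 33.6 and R on the +y side, so R = (0.0000, 33.600). The virtual corner opposite S is at (-32.000, 33.600). The tangent condition forces EH to be normal to BH and the tangent condition forces EV to be normal to VR, with radius 8.2, so the center E sits 8.2 in from both sides at E = (-23.800, 25.400). That places the tangent points at H = (-32.000, 25.400) on BH and V = (-23.800, 33.600) on VR. Then |SV| = |V − S| = 41.175.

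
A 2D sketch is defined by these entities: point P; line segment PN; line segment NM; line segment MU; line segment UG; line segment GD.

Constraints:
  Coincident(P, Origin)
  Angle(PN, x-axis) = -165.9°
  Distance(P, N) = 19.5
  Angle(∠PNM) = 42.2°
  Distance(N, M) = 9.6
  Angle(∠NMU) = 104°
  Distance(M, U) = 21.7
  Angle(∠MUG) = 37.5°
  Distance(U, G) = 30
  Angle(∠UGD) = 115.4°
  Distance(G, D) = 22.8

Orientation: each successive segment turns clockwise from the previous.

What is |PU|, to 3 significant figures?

7.97

P is at the origin; PN runs at -165.9° with length 19.5, so N = (-18.9, -4.75). ∠PNM = 42.2° gives NM at 56.3° from the x-axis; with |NM| = 9.6, M = (-13.6, 3.24). ∠NMU = 104.0° gives MU at -19.7° from the x-axis; with |MU| = 21.7, U = (6.84, -4.08). Then |PU| = |U − P| = 7.97.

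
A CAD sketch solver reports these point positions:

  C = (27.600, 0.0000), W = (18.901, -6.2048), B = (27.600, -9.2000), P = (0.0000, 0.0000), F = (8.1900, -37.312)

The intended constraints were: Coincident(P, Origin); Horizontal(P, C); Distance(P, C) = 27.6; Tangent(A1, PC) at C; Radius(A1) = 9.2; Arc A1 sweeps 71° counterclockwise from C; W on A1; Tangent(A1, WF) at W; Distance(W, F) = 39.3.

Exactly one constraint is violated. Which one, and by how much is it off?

Distance(W, F) = 39.3 — off by 6.40.

P = (0.00, 0.00) ✓; P.y = 0.00, C.y = 0.00 ✓; |PC| = 27.60 ✓; ∠(BC, CP) = 90.00° ✓; |BC| = 9.200 ✓; bearing(B→W) − bearing(B→C) = 71.00° ✓; |BW| = 9.200 ✓; ∠(BW, WF) = 90.00° ✓; |WF| = 32.90 ✗.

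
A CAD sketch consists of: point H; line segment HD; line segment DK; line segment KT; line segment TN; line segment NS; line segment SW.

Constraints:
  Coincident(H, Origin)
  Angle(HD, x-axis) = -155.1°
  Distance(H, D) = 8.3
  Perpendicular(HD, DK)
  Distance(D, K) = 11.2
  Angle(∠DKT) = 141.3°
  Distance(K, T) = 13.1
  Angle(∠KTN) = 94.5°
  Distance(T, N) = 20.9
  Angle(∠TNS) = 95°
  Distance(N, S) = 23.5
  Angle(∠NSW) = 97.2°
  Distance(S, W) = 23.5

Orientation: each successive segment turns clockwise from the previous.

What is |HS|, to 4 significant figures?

12.25

H is at the origin; HD runs at -155.1° with length 8.3, so D = (-7.528, -3.495). The perpendicularity gives DK at right angles to HD, so DK runs at 114.9°; with |DK| = 11.2, K = (-12.24, 6.664). ∠DKT = 141.3° gives KT at 76.20° from the x-axis; with |KT| = 13.1, T = (-9.119, 19.39). ∠KTN = 94.5° gives TN at -9.300° from the x-axis; with |TN| = 20.9, N = (11.51, 16.01). ∠TNS = 95.0° gives NS at -94.30° from the x-axis; with |NS| = 23.5, S = (9.744, -7.425). Then |HS| = |S − H| = 12.25.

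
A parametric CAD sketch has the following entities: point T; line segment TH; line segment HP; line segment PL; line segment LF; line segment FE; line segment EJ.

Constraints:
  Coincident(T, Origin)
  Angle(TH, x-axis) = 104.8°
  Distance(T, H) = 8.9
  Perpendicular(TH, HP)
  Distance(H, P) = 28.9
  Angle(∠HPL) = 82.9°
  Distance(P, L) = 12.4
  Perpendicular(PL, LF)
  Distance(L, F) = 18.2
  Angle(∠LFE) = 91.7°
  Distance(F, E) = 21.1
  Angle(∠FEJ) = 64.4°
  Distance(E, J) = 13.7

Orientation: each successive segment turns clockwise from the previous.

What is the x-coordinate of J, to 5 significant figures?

19.003

T is at the origin; TH runs at 104.8° with length 8.9, so H = (-2.2735, 8.6047). TH ⟂ HP, so HP runs at 14.800°; with |HP| = 28.9, P = (25.668, 15.987). ∠HPL = 82.9° gives PL at -82.300° from the x-axis; with |PL| = 12.4, L = (27.329, 3.6989). The perpendicularity gives LF at right angles to PL, so LF runs at -172.30°; with |LF| = 18.2, F = (9.2933, 1.2604). ∠LFE = 91.7° gives FE at 99.400° from the x-axis; with |FE| = 21.1, E = (5.8471, 22.077). ∠FEJ = 64.4° gives EJ at -16.200° from the x-axis; with |EJ| = 13.7, J = (19.003, 18.255). So J.x = 19.003.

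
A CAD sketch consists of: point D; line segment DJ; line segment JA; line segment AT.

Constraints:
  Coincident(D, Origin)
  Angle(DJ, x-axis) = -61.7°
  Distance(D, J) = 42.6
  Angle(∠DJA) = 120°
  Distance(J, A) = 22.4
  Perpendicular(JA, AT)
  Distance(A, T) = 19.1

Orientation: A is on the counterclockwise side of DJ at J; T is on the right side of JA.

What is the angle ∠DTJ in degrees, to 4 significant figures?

11.58°

∠DJA = 120.0°, so JA runs at -61.7° + (180° − 120.0°) = -1.700° from the x-axis; with |JA| = 22.4, A = J + 22.4·(cos -1.700°, sin -1.700°) = (42.59, -38.17). The perpendicularity gives AT at right angles to JA; with |AT| = 19.1 on the right of JA, T = A + 19.1·(-0.02967, -0.9996) = (42.02, -57.26). Then cos ∠DTJ = TD·TJ / (|TD||TJ|), giving 11.58°.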